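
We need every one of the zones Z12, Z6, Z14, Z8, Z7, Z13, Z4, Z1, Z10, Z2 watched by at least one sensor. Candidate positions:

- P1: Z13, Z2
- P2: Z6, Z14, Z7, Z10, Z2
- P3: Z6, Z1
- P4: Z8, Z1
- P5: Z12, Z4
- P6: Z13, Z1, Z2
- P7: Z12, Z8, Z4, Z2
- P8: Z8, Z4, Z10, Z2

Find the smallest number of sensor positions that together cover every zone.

3

P2, P6, P7 together cover {Z12, Z6, Z14, Z8, Z7, Z13, Z4, Z1, Z10, Z2} — every zone.
No 2 of the 8 sensor positions cover everything (all 28 pairs fall short), so 3 is minimum.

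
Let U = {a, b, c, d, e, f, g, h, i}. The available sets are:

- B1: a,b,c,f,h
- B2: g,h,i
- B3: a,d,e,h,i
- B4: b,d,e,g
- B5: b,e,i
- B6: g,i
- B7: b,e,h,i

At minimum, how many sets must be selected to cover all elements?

B1, B2, B3 together cover {a, b, c, d, e, f, g, h, i} — every element.
No 2 of the 7 sets cover everything (all 21 pairs fall short), so 3 is minimum.

3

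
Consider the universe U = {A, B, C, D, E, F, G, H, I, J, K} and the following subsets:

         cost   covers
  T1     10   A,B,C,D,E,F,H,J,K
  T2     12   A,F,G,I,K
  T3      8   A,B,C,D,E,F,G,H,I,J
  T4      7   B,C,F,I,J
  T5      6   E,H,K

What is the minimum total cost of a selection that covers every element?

14

T3, T5 cover every element at cost 8 + 6 = 14.
Any cover uses at least 2 sets; among all covering selections none totals below 14.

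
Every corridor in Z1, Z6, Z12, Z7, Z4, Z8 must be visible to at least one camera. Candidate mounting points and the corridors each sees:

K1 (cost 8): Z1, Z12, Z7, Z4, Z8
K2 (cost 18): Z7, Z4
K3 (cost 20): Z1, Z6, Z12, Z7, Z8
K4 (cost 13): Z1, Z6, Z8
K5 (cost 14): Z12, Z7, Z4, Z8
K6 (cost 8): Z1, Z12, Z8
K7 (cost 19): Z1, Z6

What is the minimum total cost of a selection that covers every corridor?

21

K1, K4 cover every corridor at cost 8 + 13 = 21.
Any cover uses at least 2 camera mounts; among all covering selections none totals below 21.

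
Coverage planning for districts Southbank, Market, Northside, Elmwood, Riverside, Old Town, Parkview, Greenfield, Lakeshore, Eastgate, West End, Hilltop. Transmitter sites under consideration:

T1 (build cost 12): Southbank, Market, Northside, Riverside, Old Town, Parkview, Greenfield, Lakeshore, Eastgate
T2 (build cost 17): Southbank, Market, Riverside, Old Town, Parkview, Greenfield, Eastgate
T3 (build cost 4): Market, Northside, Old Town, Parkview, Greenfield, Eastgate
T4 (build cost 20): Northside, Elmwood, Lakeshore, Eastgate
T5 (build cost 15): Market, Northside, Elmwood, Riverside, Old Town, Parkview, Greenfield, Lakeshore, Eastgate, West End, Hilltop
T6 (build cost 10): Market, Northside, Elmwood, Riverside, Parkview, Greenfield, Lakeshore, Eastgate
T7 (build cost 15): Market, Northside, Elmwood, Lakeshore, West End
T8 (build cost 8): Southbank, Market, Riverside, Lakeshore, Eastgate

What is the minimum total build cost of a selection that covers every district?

23

T5, T8 cover every district at build cost 15 + 8 = 23.
Any cover uses at least 2 transmitter sites; among all covering selections none totals below 23.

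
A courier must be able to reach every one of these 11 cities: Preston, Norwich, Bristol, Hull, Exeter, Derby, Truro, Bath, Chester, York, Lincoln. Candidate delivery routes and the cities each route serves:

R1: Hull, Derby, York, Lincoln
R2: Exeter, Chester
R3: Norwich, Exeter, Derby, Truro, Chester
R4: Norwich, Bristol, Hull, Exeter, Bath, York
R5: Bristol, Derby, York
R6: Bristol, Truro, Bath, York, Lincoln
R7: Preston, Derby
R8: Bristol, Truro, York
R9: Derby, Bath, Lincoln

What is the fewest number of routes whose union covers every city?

4

R1, R3, R4, R7 together cover {Preston, Norwich, Bristol, Hull, Exeter, Derby, Truro, Bath, Chester, York, Lincoln} — every city.
No 3 of the 9 routes cover everything (all 84 triples fall short), so 4 is minimum.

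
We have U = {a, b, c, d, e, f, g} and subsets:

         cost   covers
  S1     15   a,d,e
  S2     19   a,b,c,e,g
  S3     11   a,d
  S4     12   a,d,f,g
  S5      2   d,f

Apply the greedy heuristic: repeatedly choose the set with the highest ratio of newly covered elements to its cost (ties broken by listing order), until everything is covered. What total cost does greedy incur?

Pick 1: S5 adds 2 new (d, f) at cost 2 (ratio 2/2).
Pick 2: S2 adds 5 new (a, b, c, e, g) at cost 19 (ratio 5/19).
Greedy total cost: 2 + 19 = 21.

21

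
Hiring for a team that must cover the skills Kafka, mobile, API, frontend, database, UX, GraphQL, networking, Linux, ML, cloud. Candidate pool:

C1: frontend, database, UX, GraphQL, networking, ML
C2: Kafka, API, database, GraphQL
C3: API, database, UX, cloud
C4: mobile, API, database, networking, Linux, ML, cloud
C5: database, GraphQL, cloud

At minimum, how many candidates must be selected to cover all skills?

3

C1, C2, C4 together cover {Kafka, mobile, API, frontend, database, UX, GraphQL, networking, Linux, ML, cloud} — every skill.
No 2 of the 5 candidates cover everything (all 10 pairs fall short), so 3 is minimum.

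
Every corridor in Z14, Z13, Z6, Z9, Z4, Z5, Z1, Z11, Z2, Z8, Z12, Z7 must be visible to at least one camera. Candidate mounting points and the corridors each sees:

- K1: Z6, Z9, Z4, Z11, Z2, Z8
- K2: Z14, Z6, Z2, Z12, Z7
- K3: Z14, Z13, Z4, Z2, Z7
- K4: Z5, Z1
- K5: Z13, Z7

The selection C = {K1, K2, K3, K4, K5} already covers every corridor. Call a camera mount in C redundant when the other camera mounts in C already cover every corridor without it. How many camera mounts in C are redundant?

Drop K1: Z9, Z11, Z8 uncovered — not redundant.
Drop K2: Z12 uncovered — not redundant.
Drop K3: the rest still cover every corridor — redundant.
Drop K4: Z5, Z1 uncovered — not redundant.
Drop K5: the rest still cover every corridor — redundant.
2 redundant: K3, K5.

2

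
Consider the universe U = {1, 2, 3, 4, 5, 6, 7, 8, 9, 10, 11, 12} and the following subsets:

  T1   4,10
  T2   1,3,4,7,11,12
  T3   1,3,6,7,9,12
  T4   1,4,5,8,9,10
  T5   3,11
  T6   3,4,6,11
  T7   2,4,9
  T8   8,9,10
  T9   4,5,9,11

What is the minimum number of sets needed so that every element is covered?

T2, T3, T4, T7 together cover {1, 2, 3, 4, 5, 6, 7, 8, 9, 10, 11, 12} — every element.
No 3 of the 9 sets cover everything (all 84 triples fall short), so 4 is minimum.

4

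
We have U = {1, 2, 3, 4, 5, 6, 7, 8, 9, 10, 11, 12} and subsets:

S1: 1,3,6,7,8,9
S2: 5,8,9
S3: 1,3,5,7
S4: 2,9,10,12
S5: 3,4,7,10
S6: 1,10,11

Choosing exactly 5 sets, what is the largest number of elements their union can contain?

12

Choosing S1, S2, S4, S5, S6 covers {1, 2, 3, 4, 5, 6, 7, 8, 9, 10, 11, 12} — 12 elements.
That is all 12 elements.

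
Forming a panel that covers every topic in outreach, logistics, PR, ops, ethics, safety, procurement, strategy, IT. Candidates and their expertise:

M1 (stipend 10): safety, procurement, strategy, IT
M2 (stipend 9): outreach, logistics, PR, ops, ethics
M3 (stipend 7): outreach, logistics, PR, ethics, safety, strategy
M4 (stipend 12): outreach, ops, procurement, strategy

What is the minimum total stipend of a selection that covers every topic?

M1, M2 cover every topic at stipend 10 + 9 = 19.
Any cover uses at least 2 members; among all covering selections none totals below 19.

19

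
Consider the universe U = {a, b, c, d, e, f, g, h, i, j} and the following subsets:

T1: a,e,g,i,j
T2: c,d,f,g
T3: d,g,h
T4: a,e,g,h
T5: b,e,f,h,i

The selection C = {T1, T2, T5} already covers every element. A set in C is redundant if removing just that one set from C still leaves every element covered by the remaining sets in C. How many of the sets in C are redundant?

Drop T1: a, j uncovered — not redundant.
Drop T2: c, d uncovered — not redundant.
Drop T5: b, h uncovered — not redundant.
None of the sets in C is redundant.

0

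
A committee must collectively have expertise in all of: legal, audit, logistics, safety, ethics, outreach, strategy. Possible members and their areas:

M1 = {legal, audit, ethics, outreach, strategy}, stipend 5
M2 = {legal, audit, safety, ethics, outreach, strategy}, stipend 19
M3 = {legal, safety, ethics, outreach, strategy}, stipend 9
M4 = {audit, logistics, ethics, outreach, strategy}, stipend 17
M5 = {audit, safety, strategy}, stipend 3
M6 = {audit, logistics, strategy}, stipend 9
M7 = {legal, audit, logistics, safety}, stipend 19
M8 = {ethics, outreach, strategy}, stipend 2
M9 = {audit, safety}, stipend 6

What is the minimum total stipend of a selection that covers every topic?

M1, M5, M6 cover every topic at stipend 5 + 3 + 9 = 17.
Any cover uses at least 2 members; among all covering selections none totals below 17.
Greedy by coverage-per-stipend would pick M8, M5, M1, M6 for 19 — worse than the optimum 17.

17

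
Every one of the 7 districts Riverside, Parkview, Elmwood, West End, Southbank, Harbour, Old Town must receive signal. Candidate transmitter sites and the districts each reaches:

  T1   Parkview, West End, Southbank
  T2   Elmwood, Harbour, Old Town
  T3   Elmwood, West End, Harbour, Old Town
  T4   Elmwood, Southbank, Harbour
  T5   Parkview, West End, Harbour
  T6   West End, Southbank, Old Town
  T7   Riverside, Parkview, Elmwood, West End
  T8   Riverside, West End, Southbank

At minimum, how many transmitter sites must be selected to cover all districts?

T1, T2, T7 together cover {Riverside, Parkview, Elmwood, West End, Southbank, Harbour, Old Town} — every district.
No 2 of the 8 transmitter sites cover everything (all 28 pairs fall short), so 3 is minimum.

3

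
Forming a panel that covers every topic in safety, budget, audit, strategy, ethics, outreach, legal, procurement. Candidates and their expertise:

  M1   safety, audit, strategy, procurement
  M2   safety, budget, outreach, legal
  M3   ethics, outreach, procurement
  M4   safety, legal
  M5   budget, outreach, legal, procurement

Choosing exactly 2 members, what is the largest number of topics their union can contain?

Choosing M1, M2 covers {safety, budget, audit, strategy, outreach, legal, procurement} — 7 topics.
No choice of 2 members does better; here ethics is left uncovered.

7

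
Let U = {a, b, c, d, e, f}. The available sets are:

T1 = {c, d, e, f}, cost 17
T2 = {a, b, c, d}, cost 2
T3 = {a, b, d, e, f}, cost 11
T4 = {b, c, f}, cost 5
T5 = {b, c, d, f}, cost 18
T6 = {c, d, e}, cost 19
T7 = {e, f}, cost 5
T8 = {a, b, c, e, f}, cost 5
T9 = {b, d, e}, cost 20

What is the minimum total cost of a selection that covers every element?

T2, T7 cover every element at cost 2 + 5 = 7.
Any cover uses at least 2 sets; among all covering selections none totals below 7.

7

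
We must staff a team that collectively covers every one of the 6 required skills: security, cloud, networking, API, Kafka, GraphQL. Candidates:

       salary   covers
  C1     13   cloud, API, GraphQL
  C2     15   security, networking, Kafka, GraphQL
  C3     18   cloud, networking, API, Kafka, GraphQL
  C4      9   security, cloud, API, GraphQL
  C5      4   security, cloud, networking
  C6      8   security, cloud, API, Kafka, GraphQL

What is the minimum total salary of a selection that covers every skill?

C5, C6 cover every skill at salary 4 + 8 = 12.
Any cover uses at least 2 candidates; among all covering selections none totals below 12.

12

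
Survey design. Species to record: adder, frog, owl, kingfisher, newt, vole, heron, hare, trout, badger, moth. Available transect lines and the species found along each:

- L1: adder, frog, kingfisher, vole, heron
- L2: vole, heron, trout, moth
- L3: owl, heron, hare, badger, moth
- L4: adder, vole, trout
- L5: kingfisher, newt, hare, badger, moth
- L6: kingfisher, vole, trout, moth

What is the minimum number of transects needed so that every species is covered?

4

L1, L2, L3, L5 together cover {adder, frog, owl, kingfisher, newt, vole, heron, hare, trout, badger, moth} — every species.
No 3 of the 6 transects cover everything (all 20 triples fall short), so 4 is minimum.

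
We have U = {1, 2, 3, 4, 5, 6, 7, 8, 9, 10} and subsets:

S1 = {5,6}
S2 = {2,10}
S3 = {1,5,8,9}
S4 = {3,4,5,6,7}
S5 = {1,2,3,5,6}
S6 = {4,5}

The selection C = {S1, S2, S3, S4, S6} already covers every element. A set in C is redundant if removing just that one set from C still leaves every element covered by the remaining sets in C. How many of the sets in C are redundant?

Drop S1: the rest still cover every element — redundant.
Drop S2: 2, 10 uncovered — not redundant.
Drop S3: 1, 8, 9 uncovered — not redundant.
Drop S4: 3, 7 uncovered — not redundant.
Drop S6: the rest still cover every element — redundant.
2 redundant: S1, S6.

2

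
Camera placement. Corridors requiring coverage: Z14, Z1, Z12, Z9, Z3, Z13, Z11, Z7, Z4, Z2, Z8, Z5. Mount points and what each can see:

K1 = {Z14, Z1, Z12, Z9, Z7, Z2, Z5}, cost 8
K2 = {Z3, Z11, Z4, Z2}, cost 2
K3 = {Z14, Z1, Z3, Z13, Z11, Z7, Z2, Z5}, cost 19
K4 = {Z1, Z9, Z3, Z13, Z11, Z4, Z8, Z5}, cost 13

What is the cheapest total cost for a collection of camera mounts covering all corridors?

21

K1, K4 cover every corridor at cost 8 + 13 = 21.
Any cover uses at least 2 camera mounts; among all covering selections none totals below 21.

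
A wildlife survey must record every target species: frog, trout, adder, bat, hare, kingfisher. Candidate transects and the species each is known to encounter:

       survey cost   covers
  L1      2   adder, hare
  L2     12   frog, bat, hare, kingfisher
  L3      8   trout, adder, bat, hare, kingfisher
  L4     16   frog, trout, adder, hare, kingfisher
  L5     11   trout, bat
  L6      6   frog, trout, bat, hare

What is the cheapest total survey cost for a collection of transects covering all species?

L3, L6 cover every species at survey cost 8 + 6 = 14.
Any cover uses at least 2 transects; among all covering selections none totals below 14.
Greedy by coverage-per-survey cost would pick L1, L6, L3 for 16 — worse than the optimum 14.

14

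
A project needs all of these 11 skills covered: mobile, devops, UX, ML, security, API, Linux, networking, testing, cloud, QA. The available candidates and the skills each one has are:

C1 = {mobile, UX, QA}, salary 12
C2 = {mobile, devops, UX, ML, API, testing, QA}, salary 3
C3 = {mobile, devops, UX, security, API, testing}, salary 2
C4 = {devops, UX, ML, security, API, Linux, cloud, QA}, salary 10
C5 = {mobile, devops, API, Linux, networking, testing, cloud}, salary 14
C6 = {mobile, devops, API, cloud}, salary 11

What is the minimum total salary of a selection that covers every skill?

19

C2, C3, C5 cover every skill at salary 3 + 2 + 14 = 19.
Any cover uses at least 2 candidates; among all covering selections none totals below 19.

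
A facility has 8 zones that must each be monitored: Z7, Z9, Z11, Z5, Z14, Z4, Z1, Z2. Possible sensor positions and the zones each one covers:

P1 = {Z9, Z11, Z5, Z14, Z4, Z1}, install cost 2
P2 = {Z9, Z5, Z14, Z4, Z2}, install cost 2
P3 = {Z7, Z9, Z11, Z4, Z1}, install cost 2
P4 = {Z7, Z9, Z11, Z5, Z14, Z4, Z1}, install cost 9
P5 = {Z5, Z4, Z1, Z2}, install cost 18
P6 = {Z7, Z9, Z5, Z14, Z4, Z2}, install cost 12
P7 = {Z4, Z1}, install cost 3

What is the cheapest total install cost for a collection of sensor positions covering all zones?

4

P2, P3 cover every zone at install cost 2 + 2 = 4.
Any cover uses at least 2 sensor positions; among all covering selections none totals below 4.
Greedy by coverage-per-install cost would pick P1, P2, P3 for 6 — worse than the optimum 4.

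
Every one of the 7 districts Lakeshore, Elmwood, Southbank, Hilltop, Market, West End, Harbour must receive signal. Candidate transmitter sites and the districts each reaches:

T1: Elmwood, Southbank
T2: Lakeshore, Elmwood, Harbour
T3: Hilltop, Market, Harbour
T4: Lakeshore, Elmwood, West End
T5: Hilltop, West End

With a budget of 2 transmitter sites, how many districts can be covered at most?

Choosing T3, T4 covers {Lakeshore, Elmwood, Hilltop, Market, West End, Harbour} — 6 districts.
No choice of 2 transmitter sites does better; here Southbank is left uncovered.

6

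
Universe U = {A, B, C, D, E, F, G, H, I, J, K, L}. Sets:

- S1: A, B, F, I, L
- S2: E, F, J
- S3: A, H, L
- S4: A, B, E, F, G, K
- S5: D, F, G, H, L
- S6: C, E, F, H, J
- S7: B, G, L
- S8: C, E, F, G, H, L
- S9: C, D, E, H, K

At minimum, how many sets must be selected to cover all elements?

4

S1, S2, S4, S9 together cover {A, B, C, D, E, F, G, H, I, J, K, L} — every element.
No 3 of the 9 sets cover everything (all 84 triples fall short), so 4 is minimum.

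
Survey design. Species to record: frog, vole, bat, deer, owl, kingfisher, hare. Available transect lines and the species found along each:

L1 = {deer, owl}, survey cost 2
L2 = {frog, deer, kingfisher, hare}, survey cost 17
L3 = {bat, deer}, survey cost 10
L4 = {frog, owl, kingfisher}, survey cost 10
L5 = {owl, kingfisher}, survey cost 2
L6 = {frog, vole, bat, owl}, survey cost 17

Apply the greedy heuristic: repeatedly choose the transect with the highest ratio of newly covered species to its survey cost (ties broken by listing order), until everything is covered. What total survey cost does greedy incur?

Pick 1: L1 adds 2 new (deer, owl) at survey cost 2 (ratio 2/2).
Pick 2: L5 adds 1 new (kingfisher) at survey cost 2 (ratio 1/2).
Pick 3: L6 adds 3 new (frog, vole, bat) at survey cost 17 (ratio 3/17).
Pick 4: L2 adds 1 new (hare) at survey cost 17 (ratio 1/17).
Greedy total survey cost: 2 + 2 + 17 + 17 = 38. (The true optimum is 34, so greedy overshoots here.)

38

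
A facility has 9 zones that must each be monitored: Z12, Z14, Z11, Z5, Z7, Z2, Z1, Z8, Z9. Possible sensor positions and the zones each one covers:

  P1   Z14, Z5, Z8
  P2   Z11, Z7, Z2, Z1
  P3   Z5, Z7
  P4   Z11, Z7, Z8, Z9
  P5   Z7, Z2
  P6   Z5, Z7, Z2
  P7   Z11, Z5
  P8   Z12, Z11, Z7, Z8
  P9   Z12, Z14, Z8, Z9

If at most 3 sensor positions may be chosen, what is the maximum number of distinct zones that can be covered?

Choosing P1, P2, P9 covers {Z12, Z14, Z11, Z5, Z7, Z2, Z1, Z8, Z9} — 9 zones.
That is all 9 zones.

9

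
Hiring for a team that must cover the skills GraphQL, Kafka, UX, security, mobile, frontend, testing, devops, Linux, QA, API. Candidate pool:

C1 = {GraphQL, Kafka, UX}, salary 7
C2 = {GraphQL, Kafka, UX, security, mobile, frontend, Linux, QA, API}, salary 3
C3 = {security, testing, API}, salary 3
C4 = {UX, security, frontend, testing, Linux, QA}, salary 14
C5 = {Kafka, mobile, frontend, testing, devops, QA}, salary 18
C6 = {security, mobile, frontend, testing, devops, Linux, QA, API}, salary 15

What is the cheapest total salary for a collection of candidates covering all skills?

18

C2, C6 cover every skill at salary 3 + 15 = 18.
Any cover uses at least 2 candidates; among all covering selections none totals below 18.
Greedy by coverage-per-salary would pick C2, C3, C6 for 21 — worse than the optimum 18.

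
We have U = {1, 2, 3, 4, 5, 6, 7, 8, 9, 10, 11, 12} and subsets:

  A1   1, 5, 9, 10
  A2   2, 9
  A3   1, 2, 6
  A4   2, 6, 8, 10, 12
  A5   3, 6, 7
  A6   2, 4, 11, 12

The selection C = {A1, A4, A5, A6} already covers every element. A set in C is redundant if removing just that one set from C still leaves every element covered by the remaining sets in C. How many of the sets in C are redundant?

Drop A1: 1, 5, 9 uncovered — not redundant.
Drop A4: 8 uncovered — not redundant.
Drop A5: 3, 7 uncovered — not redundant.
Drop A6: 4, 11 uncovered — not redundant.
None of the sets in C is redundant.

0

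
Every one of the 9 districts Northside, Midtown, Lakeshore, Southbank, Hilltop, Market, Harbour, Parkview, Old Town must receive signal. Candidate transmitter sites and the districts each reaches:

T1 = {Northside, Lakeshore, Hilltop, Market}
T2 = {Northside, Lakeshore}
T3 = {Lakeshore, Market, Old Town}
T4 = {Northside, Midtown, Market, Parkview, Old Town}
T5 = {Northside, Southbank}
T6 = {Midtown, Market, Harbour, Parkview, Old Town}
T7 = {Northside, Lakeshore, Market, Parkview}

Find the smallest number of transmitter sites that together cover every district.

T1, T5, T6 together cover {Northside, Midtown, Lakeshore, Southbank, Hilltop, Market, Harbour, Parkview, Old Town} — every district.
No 2 of the 7 transmitter sites cover everything (all 21 pairs fall short), so 3 is minimum.

3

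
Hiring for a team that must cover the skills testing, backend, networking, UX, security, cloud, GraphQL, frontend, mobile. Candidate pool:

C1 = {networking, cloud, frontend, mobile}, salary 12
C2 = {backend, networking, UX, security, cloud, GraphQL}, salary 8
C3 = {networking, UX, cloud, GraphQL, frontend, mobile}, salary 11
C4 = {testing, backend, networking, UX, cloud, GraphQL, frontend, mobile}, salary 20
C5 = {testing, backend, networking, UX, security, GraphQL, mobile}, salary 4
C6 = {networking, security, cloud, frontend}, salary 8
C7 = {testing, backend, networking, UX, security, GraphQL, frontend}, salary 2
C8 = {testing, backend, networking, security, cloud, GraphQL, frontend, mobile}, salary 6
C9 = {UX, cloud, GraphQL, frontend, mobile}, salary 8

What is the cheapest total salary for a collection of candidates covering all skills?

C7, C8 cover every skill at salary 2 + 6 = 8.
Any cover uses at least 2 candidates; among all covering selections none totals below 8.

8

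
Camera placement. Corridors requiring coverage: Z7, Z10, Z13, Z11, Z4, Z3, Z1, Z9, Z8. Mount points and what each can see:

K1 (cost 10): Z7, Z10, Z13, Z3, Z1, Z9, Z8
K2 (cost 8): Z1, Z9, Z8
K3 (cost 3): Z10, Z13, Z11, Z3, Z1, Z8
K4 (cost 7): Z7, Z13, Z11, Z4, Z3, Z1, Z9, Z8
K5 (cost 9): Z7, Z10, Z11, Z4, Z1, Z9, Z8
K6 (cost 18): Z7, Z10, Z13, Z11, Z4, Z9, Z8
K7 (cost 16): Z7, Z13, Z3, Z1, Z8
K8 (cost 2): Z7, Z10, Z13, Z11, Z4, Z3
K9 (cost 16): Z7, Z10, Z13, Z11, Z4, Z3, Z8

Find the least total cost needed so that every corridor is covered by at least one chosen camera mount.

K4, K8 cover every corridor at cost 7 + 2 = 9.
Any cover uses at least 2 camera mounts; among all covering selections none totals below 9.
Greedy by coverage-per-cost would pick K8, K3, K4 for 12 — worse than the optimum 9.

9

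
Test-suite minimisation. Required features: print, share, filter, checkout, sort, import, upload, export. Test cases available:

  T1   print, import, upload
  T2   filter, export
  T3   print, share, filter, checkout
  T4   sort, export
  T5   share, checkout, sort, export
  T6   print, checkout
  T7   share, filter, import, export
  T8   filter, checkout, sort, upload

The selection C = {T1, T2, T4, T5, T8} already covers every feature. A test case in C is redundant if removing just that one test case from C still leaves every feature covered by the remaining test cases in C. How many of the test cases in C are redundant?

Drop T1: print, import uncovered — not redundant.
Drop T2: the rest still cover every feature — redundant.
Drop T4: the rest still cover every feature — redundant.
Drop T5: share uncovered — not redundant.
Drop T8: the rest still cover every feature — redundant.
3 redundant: T2, T4, T8.

3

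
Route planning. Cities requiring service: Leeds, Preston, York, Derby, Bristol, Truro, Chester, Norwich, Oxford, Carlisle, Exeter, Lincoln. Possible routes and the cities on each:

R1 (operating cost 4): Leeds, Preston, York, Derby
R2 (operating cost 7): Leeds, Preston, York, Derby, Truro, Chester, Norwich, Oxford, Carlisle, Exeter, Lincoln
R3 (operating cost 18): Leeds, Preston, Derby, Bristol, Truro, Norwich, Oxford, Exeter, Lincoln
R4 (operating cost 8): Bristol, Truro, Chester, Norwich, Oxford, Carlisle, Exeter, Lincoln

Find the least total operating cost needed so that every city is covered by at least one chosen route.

R1, R4 cover every city at operating cost 4 + 8 = 12.
Any cover uses at least 2 routes; among all covering selections none totals below 12.
Greedy by coverage-per-operating cost would pick R2, R4 for 15 — worse than the optimum 12.

12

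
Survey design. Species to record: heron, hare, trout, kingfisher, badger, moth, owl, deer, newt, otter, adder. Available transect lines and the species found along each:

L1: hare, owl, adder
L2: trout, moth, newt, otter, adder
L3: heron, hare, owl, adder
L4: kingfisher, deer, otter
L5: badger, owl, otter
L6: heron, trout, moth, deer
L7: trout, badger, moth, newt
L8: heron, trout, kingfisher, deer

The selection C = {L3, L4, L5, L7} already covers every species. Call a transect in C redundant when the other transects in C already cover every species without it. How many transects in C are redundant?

1

Drop L3: heron, hare, adder uncovered — not redundant.
Drop L4: kingfisher, deer uncovered — not redundant.
Drop L5: the rest still cover every species — redundant.
Drop L7: trout, moth, newt uncovered — not redundant.
1 redundant: L5.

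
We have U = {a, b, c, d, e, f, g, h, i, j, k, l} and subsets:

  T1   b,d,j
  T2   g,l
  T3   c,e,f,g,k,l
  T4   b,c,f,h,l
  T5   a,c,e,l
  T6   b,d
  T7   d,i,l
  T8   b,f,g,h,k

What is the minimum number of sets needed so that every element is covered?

4

T1, T5, T7, T8 together cover {a, b, c, d, e, f, g, h, i, j, k, l} — every element.
No 3 of the 8 sets cover everything (all 56 triples fall short), so 4 is minimum.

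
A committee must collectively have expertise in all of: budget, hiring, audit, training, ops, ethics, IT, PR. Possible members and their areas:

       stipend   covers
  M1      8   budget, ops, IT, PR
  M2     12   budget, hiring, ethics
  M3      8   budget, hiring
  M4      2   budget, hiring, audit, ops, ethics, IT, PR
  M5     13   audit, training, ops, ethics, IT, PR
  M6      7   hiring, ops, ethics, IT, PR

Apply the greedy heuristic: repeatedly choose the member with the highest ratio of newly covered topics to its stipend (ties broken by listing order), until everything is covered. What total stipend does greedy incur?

Pick 1: M4 adds 7 new (budget, hiring, audit, ops, ethics, IT, PR) at stipend 2 (ratio 7/2).
Pick 2: M5 adds 1 new (training) at stipend 13 (ratio 1/13).
Greedy total stipend: 2 + 13 = 15.

15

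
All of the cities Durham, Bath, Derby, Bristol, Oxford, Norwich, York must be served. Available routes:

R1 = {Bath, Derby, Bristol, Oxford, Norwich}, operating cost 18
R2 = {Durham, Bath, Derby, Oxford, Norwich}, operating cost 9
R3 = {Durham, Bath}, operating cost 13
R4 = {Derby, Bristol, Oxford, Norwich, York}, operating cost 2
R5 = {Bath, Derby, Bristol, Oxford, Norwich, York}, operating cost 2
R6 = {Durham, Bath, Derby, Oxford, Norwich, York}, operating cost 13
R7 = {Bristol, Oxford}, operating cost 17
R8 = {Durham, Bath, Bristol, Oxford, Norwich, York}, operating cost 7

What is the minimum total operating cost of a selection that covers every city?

9

R4, R8 cover every city at operating cost 2 + 7 = 9.
Any cover uses at least 2 routes; among all covering selections none totals below 9.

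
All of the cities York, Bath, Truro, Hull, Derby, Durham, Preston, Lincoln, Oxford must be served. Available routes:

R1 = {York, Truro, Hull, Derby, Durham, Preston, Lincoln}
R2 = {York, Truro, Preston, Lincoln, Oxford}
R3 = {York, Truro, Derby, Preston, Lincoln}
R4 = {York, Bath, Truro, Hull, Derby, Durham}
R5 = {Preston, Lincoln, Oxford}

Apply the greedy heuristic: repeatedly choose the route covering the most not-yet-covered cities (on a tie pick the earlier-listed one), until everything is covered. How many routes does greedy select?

3

Pick 1: R1 covers 7 new cities (York, Truro, Hull, Derby, Durham, Preston, Lincoln).
Pick 2: R2 covers 1 new cities (Oxford).
Pick 3: R4 covers 1 new cities (Bath).
Greedy uses 3 routes. (The true minimum is 2.)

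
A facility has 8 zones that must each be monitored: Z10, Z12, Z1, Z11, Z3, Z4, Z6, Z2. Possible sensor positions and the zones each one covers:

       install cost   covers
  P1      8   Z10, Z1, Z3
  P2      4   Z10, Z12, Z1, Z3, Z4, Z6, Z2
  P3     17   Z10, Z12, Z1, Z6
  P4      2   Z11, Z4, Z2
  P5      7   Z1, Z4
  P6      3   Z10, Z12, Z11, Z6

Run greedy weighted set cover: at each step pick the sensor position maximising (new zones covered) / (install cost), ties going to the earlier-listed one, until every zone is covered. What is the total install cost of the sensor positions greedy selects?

Pick 1: P2 adds 7 new (Z10, Z12, Z1, Z3, Z4, Z6, Z2) at install cost 4 (ratio 7/4).
Pick 2: P4 adds 1 new (Z11) at install cost 2 (ratio 1/2).
Greedy total install cost: 4 + 2 = 6.

6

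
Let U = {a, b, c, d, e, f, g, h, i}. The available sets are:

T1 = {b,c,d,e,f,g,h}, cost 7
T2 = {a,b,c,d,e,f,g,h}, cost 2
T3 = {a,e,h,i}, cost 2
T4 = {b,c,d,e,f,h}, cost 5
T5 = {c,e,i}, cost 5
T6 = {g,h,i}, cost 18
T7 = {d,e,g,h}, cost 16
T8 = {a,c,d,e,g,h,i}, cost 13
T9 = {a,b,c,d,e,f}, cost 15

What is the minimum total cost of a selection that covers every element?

T2, T3 cover every element at cost 2 + 2 = 4.
Any cover uses at least 2 sets; among all covering selections none totals below 4.

4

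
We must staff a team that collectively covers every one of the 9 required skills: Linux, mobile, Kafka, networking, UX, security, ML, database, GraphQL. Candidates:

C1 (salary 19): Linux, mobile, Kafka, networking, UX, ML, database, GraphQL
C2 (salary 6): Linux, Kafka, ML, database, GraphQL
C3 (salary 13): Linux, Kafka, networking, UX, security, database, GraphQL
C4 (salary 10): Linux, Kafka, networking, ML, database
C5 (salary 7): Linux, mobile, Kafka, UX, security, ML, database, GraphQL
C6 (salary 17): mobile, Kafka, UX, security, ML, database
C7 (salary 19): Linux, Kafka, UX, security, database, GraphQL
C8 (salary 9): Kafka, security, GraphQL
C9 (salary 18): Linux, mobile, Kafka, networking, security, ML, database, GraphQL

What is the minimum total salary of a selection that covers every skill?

C4, C5 cover every skill at salary 10 + 7 = 17.
Any cover uses at least 2 candidates; among all covering selections none totals below 17.

17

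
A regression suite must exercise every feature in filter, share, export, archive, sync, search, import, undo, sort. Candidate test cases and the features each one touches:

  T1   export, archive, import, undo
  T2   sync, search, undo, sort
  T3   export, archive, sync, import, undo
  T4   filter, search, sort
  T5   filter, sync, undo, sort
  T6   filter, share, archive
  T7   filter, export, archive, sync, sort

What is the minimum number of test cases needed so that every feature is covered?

T1, T2, T6 together cover {filter, share, export, archive, sync, search, import, undo, sort} — every feature.
No 2 of the 7 test cases cover everything (all 21 pairs fall short), so 3 is minimum.

3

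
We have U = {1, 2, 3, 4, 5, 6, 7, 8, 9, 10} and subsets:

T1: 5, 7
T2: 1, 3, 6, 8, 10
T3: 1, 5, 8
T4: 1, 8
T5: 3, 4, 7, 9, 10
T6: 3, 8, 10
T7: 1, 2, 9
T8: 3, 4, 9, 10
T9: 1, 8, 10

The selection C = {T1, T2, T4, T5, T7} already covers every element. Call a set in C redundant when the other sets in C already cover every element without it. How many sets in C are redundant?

1

Drop T1: 5 uncovered — not redundant.
Drop T2: 6 uncovered — not redundant.
Drop T4: the rest still cover every element — redundant.
Drop T5: 4 uncovered — not redundant.
Drop T7: 2 uncovered — not redundant.
1 redundant: T4.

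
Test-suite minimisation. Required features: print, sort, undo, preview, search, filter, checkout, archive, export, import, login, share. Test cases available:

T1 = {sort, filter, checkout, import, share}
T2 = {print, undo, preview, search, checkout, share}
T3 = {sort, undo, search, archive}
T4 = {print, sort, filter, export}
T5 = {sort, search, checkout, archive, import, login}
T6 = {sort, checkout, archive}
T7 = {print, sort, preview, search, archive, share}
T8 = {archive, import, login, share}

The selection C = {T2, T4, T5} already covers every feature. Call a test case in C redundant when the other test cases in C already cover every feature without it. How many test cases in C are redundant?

Drop T2: undo, preview, share uncovered — not redundant.
Drop T4: filter, export uncovered — not redundant.
Drop T5: archive, import, login uncovered — not redundant.
None of the test cases in C is redundant.

0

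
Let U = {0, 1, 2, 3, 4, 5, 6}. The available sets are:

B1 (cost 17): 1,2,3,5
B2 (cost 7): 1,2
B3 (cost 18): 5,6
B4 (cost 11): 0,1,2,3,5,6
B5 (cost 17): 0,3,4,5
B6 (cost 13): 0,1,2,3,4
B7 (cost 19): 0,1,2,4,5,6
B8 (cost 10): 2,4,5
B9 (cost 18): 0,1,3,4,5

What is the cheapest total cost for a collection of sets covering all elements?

21

B4, B8 cover every element at cost 11 + 10 = 21.
Any cover uses at least 2 sets; among all covering selections none totals below 21.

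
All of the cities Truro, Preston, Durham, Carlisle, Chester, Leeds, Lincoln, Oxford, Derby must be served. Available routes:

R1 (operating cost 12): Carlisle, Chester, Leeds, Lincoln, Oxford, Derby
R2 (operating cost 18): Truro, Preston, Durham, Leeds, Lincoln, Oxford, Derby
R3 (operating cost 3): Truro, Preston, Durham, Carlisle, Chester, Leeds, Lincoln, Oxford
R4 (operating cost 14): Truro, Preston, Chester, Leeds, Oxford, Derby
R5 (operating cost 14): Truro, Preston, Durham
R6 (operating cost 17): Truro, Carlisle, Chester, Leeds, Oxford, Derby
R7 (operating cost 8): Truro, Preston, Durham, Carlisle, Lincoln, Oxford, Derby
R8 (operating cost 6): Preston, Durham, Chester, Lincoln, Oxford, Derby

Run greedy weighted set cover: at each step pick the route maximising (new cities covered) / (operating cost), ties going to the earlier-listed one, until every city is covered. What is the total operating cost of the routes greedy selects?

Pick 1: R3 adds 8 new (Truro, Preston, Durham, Carlisle, Chester, Leeds, Lincoln, Oxford) at operating cost 3 (ratio 8/3).
Pick 2: R8 adds 1 new (Derby) at operating cost 6 (ratio 1/6).
Greedy total operating cost: 3 + 6 = 9.

9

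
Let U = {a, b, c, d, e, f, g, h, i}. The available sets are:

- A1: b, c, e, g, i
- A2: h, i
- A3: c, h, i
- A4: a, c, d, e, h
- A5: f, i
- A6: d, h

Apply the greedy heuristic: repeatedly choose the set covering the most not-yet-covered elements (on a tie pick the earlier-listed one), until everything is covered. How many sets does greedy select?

Pick 1: A1 covers 5 new elements (b, c, e, g, i).
Pick 2: A4 covers 3 new elements (a, d, h).
Pick 3: A5 covers 1 new elements (f).
Greedy uses 3 sets.

3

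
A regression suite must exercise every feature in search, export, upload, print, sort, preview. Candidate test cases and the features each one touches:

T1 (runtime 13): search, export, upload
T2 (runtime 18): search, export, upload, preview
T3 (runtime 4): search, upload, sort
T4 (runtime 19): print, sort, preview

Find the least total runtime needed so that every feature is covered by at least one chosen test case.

T1, T4 cover every feature at runtime 13 + 19 = 32.
Any cover uses at least 2 test cases; among all covering selections none totals below 32.
Greedy by coverage-per-runtime would pick T3, T2, T4 for 41 — worse than the optimum 32.

32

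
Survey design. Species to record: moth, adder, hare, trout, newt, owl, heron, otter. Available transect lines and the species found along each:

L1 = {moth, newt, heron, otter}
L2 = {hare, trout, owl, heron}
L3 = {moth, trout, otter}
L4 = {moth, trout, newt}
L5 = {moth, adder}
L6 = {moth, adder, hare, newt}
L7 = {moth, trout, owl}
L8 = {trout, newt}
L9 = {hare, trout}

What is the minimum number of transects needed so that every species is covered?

3

L1, L2, L5 together cover {moth, adder, hare, trout, newt, owl, heron, otter} — every species.
No 2 of the 9 transects cover everything (all 36 pairs fall short), so 3 is minimum.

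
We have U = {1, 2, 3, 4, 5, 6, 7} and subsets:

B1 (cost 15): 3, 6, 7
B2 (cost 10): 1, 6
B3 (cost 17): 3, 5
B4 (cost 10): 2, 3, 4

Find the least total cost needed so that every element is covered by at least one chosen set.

B1, B2, B3, B4 cover every element at cost 15 + 10 + 17 + 10 = 52.
Any cover uses at least 4 sets; among all covering selections none totals below 52.

52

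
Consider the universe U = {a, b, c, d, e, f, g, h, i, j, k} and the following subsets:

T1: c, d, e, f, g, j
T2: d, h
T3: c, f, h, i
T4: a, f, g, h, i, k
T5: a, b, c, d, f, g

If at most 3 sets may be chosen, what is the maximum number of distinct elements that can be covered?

Choosing T1, T4, T5 covers {a, b, c, d, e, f, g, h, i, j, k} — 11 elements.
That is all 11 elements.

11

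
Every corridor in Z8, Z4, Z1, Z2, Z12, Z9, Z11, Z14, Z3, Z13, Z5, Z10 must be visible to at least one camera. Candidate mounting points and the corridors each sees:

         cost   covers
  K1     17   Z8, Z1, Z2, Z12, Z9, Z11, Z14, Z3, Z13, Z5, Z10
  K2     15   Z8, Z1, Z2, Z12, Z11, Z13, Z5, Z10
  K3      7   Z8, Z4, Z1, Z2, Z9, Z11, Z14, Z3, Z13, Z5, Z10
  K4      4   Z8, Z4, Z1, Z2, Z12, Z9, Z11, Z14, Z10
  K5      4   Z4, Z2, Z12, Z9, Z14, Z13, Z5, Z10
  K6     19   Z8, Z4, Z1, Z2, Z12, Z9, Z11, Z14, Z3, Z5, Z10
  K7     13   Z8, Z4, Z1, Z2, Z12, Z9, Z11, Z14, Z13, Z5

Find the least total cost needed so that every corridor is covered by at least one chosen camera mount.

K3, K4 cover every corridor at cost 7 + 4 = 11.
Any cover uses at least 2 camera mounts; among all covering selections none totals below 11.

11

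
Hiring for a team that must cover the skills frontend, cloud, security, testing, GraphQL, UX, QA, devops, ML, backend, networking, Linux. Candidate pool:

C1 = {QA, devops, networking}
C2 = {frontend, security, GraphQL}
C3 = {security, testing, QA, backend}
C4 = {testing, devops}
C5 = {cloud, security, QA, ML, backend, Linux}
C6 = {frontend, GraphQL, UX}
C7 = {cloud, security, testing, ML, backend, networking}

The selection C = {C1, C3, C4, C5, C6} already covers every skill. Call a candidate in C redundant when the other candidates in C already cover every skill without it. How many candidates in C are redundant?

Drop C1: networking uncovered — not redundant.
Drop C3: the rest still cover every skill — redundant.
Drop C4: the rest still cover every skill — redundant.
Drop C5: cloud, ML, Linux uncovered — not redundant.
Drop C6: frontend, GraphQL, UX uncovered — not redundant.
2 redundant: C3, C4.

2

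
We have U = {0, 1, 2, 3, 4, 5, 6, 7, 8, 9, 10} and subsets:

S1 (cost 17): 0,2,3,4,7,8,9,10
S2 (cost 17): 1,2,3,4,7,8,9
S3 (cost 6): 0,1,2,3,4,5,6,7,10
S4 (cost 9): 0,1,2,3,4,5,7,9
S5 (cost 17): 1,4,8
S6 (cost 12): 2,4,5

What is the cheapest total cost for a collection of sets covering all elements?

S1, S3 cover every element at cost 17 + 6 = 23.
Any cover uses at least 2 sets; among all covering selections none totals below 23.

23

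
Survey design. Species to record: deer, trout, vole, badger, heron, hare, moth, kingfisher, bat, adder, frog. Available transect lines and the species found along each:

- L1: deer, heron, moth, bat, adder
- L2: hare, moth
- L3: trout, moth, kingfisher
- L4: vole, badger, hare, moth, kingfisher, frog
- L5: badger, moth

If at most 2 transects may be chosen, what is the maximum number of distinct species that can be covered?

10

Choosing L1, L4 covers {deer, vole, badger, heron, hare, moth, kingfisher, bat, adder, frog} — 10 species.
No choice of 2 transects does better; here trout is left uncovered.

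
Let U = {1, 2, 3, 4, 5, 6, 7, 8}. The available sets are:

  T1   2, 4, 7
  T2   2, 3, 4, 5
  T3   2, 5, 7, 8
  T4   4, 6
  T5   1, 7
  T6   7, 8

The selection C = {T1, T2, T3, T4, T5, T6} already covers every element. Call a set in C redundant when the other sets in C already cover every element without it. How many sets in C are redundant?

3

Drop T1: the rest still cover every element — redundant.
Drop T2: 3 uncovered — not redundant.
Drop T3: the rest still cover every element — redundant.
Drop T4: 6 uncovered — not redundant.
Drop T5: 1 uncovered — not redundant.
Drop T6: the rest still cover every element — redundant.
3 redundant: T1, T3, T6.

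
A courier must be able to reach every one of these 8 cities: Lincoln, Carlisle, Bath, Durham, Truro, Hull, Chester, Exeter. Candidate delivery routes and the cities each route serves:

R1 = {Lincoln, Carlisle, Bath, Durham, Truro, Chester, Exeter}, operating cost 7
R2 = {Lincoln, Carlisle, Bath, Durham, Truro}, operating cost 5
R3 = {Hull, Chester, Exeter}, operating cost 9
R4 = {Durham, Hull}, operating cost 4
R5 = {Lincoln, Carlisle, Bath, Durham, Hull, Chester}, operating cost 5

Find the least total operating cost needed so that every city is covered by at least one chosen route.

11

R1, R4 cover every city at operating cost 7 + 4 = 11.
Any cover uses at least 2 routes; among all covering selections none totals below 11.
Greedy by coverage-per-operating cost would pick R5, R1 for 12 — worse than the optimum 11.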